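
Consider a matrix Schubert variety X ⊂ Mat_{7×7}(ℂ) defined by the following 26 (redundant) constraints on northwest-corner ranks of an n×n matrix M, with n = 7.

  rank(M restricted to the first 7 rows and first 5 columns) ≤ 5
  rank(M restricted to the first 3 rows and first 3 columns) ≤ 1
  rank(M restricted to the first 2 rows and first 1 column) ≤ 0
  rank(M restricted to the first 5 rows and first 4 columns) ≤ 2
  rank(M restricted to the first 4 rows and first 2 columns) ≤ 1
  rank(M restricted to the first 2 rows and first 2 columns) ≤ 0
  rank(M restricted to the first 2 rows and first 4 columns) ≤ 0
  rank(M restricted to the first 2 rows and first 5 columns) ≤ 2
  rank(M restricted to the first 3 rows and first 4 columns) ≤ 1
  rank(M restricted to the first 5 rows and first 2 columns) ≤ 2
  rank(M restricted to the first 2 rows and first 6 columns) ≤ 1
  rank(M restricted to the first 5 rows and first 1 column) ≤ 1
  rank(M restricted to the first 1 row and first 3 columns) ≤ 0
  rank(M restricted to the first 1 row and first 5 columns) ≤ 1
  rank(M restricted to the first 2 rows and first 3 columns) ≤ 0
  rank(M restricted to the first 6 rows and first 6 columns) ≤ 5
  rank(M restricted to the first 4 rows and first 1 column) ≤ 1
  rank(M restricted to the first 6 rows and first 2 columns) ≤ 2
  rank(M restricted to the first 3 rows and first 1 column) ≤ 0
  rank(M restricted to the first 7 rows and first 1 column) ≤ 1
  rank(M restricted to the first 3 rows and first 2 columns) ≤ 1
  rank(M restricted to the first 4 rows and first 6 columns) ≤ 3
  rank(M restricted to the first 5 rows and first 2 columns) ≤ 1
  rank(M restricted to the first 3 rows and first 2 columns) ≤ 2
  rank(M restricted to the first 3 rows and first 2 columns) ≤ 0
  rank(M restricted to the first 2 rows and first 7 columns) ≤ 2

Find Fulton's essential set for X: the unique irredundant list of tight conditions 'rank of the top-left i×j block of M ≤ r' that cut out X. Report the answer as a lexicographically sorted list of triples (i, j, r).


Computing R[i][j] = min implied NW-rank bound (n=7, 26 conditions):

  row 1: 0 0 0 0 1 1 1
  row 2: 0 0 0 0 1 1 2
  row 3: 0 0 1 1 2 2 3
  row 4: 1 1 2 2 3 3 4
  row 5: 1 1 2 2 3 4 5
  row 6: 1 2 3 3 4 5 6
  row 7: 1 2 3 4 5 6 7

so w = (5, 7, 3, 1, 6, 2, 4).

ℓ(w)=13; the 5 essential cells (i,j,r):

[(2, 4, 0), (2, 6, 1), (3, 2, 0), (5, 2, 1), (5, 4, 2)]


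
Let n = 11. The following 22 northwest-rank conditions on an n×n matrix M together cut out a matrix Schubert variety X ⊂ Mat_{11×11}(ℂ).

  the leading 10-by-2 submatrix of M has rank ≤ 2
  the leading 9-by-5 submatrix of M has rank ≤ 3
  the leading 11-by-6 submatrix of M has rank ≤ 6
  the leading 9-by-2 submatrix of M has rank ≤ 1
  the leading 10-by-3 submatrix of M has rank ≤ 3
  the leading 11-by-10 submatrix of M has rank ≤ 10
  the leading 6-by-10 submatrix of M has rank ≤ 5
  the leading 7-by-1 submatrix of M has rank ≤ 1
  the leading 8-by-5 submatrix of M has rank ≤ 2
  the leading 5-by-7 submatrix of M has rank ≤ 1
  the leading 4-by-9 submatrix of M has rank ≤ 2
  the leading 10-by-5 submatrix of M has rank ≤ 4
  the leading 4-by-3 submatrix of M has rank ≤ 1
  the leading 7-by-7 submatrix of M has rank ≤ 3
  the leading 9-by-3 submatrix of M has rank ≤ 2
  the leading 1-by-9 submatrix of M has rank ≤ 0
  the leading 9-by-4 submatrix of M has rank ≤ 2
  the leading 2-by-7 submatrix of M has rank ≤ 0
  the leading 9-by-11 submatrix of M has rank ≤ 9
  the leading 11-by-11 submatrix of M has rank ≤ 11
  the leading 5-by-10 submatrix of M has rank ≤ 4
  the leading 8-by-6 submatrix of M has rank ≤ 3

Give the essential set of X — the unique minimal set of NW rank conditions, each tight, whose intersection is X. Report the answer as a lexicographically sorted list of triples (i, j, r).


Reconstructing r_w from the 22 given conditions:

  0  0  0  0  0  0  0  0  0  1  1
  0  0  0  0  0  0  0  1  1  2  2
  1  1  1  1  1  1  1  2  2  3  3
  1  1  1  1  1  1  1  2  2  3  4
  1  1  1  1  1  1  1  2  3  4  5
  1  1  2  2  2  2  2  3  4  5  6
  1  1  2  2  2  3  3  4  5  6  7
  1  1  2  2  2  3  4  5  6  7  8
  1  1  2  2  3  4  5  6  7  8  9
  1  2  3  3  4  5  6  7  8  9  10
  1  2  3  4  5  6  7  8  9  10  11

hence w(1..11) = (10, 8, 1, 11, 9, 3, 6, 7, 5, 2, 4).

|D(w)|=38, |Ess(w)|=7:

[(1, 9, 0), (2, 7, 0), (4, 9, 2), (5, 7, 1), (8, 5, 2), (9, 2, 1), (9, 4, 2)]


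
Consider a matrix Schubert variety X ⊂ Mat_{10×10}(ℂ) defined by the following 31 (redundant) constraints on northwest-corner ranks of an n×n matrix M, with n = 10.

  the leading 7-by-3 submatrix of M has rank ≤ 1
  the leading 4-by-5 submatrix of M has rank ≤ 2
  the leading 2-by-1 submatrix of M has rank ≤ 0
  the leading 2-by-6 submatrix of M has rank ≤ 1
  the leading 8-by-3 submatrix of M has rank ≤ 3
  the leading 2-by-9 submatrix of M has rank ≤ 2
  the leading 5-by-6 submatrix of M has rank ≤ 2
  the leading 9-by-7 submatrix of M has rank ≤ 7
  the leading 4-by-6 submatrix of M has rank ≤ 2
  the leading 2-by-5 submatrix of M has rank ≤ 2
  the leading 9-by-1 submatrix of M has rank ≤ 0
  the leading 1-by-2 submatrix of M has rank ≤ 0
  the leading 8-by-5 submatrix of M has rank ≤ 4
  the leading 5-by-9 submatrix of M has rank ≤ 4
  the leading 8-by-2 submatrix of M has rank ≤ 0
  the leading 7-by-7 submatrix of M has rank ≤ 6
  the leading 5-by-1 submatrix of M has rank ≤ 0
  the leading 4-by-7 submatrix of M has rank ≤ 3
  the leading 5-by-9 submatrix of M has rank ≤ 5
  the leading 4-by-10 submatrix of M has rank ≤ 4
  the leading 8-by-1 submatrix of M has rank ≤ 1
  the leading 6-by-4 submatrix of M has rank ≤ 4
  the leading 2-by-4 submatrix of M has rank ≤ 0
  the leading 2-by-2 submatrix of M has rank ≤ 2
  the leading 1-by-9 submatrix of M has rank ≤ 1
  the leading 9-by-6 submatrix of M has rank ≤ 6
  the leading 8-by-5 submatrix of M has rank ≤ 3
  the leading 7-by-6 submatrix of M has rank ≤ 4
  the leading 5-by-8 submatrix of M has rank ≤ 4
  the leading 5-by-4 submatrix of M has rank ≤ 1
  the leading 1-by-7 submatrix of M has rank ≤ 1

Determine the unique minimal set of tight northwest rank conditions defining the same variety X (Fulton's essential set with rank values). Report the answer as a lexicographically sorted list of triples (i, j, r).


Propagating the 31 rank bounds to every northwest block:

  R[1]: 0  0  0  0  1  1  1  1  1  1
  R[2]: 0  0  0  0  1  1  2  2  2  2
  R[3]: 0  0  1  1  2  2  3  3  3  3
  R[4]: 0  0  1  1  2  2  3  4  4  4
  R[5]: 0  0  1  1  2  2  3  4  4  5
  R[6]: 0  0  1  2  3  3  4  5  5  6
  R[7]: 0  0  1  2  3  4  5  6  6  7
  R[8]: 0  0  1  2  3  4  5  6  7  8
  R[9]: 0  1  2  3  4  5  6  7  8  9
  R[10]: 1  2  3  4  5  6  7  8  9  10

second differences of R give the permutation w = (5, 7, 3, 8, 10, 4, 6, 9, 2, 1).

|D(w)|=27, |Ess(w)|=7:

[(2, 4, 0), (2, 6, 1), (5, 4, 1), (5, 6, 2), (5, 9, 4), (8, 2, 0), (9, 1, 0)]


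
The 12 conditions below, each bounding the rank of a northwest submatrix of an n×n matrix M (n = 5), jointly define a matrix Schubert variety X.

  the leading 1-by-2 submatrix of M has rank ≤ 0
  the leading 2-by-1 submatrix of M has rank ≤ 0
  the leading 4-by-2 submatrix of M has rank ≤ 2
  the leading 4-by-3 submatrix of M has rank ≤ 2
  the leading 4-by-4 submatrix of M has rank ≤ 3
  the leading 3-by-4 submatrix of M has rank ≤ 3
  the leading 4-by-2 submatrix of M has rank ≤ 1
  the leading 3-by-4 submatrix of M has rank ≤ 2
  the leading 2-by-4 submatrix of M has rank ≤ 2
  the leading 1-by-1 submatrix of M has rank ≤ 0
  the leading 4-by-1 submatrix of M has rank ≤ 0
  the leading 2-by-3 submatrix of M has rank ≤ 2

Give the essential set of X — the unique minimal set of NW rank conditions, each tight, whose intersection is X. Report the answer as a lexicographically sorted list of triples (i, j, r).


Recovering R(i,j) via the rank-extension bound from the 12 conditions:

  0 | 0 | 1 | 1 | 1
  0 | 1 | 2 | 2 | 2
  0 | 1 | 2 | 2 | 3
  0 | 1 | 2 | 3 | 4
  1 | 2 | 3 | 4 | 5

hence w(1..5) = (3, 2, 5, 4, 1).

D(w) has 6 cells with 3 SE-corners; essential set:

[(1, 2, 0), (3, 4, 2), (4, 1, 0)]


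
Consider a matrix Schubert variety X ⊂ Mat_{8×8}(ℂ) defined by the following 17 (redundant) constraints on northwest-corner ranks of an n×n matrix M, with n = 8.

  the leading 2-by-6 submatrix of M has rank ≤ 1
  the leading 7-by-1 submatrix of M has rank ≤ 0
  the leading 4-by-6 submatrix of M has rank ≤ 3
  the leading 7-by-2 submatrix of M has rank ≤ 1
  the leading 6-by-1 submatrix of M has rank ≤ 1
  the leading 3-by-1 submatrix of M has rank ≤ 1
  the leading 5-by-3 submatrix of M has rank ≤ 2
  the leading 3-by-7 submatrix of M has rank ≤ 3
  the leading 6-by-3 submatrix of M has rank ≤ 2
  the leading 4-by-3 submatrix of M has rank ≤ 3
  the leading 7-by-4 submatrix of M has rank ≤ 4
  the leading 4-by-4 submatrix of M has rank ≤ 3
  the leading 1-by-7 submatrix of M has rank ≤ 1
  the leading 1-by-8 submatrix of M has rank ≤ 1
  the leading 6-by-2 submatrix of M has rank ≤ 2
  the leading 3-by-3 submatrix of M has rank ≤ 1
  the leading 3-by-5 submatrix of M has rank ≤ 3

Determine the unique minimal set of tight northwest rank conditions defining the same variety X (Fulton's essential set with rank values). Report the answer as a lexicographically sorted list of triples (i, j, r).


Recovering R(i,j) via the rank-extension bound from the 17 conditions:

  0 | 1 | 1 | 1 | 1 | 1 | 1 | 1
  0 | 1 | 1 | 1 | 1 | 1 | 2 | 2
  0 | 1 | 1 | 2 | 2 | 2 | 3 | 3
  0 | 1 | 2 | 3 | 3 | 3 | 4 | 4
  0 | 1 | 2 | 3 | 4 | 4 | 5 | 5
  0 | 1 | 2 | 3 | 4 | 5 | 6 | 6
  0 | 1 | 2 | 3 | 4 | 5 | 6 | 7
  1 | 2 | 3 | 4 | 5 | 6 | 7 | 8

so w = (2, 7, 4, 3, 5, 6, 8, 1).

Fulton essential set (3 of the 12 Rothe cells):

[(2, 6, 1), (3, 3, 1), (7, 1, 0)]


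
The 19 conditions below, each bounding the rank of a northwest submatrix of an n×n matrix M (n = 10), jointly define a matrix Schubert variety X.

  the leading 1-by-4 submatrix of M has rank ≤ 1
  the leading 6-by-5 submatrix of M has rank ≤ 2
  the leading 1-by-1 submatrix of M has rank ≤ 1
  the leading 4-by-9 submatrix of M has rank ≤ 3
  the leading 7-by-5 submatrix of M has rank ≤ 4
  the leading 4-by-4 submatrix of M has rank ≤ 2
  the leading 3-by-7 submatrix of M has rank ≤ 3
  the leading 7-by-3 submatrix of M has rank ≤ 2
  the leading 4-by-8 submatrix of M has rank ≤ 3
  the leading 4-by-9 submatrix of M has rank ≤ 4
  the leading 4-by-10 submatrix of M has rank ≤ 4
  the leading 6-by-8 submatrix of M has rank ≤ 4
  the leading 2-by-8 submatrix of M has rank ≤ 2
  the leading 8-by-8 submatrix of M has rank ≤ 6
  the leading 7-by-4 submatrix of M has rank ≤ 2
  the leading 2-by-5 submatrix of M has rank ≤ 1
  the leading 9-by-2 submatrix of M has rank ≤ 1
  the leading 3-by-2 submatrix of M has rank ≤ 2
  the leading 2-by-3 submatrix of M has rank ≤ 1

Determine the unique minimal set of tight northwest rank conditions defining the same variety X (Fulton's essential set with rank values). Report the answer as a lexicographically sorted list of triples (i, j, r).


Recovering R(i,j) via the rank-extension bound from the 19 conditions:

  row 1: 1, 1, 1, 1, 1, 1, 1, 1, 1, 1
  row 2: 1, 1, 1, 1, 1, 2, 2, 2, 2, 2
  row 3: 1, 1, 2, 2, 2, 3, 3, 3, 3, 3
  row 4: 1, 1, 2, 2, 2, 3, 3, 3, 3, 4
  row 5: 1, 1, 2, 2, 2, 3, 4, 4, 4, 5
  row 6: 1, 1, 2, 2, 2, 3, 4, 4, 5, 6
  row 7: 1, 1, 2, 2, 3, 4, 5, 5, 6, 7
  row 8: 1, 1, 2, 3, 4, 5, 6, 6, 7, 8
  row 9: 1, 1, 2, 3, 4, 5, 6, 7, 8, 9
  row 10: 1, 2, 3, 4, 5, 6, 7, 8, 9, 10

giving w = (1, 6, 3, 10, 7, 9, 5, 4, 8, 2) via Δ²R.

Rothe diagram D(w) (22 cells), 6 SE-corners (essential conditions):

[(2, 5, 1), (4, 9, 3), (6, 5, 2), (6, 8, 4), (7, 4, 2), (9, 2, 1)]


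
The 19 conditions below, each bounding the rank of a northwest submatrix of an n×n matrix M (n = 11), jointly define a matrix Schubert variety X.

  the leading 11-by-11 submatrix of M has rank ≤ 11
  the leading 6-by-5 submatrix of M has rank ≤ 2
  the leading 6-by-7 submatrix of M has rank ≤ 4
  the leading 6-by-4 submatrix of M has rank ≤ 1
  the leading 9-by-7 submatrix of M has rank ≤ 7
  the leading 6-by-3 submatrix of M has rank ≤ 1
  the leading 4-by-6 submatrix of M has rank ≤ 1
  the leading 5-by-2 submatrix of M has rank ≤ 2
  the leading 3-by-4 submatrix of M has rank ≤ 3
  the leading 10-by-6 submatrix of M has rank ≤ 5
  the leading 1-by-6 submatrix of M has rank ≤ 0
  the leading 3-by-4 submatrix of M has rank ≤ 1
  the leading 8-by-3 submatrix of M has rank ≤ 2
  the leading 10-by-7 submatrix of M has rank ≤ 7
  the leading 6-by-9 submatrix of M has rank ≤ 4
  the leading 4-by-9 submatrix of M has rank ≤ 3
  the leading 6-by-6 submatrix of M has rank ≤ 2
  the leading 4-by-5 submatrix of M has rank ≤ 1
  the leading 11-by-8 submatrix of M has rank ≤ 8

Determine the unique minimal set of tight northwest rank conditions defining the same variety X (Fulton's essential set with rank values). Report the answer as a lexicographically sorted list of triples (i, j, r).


Reconstructing r_w from the 19 given conditions:

  R[1]: 0, 0, 0, 0, 0, 0, 1, 1, 1, 1, 1
  R[2]: 1, 1, 1, 1, 1, 1, 2, 2, 2, 2, 2
  R[3]: 1, 1, 1, 1, 1, 1, 2, 3, 3, 3, 3
  R[4]: 1, 1, 1, 1, 1, 1, 2, 3, 3, 4, 4
  R[5]: 1, 1, 1, 1, 2, 2, 3, 4, 4, 5, 5
  R[6]: 1, 1, 1, 1, 2, 2, 3, 4, 4, 5, 6
  R[7]: 1, 2, 2, 2, 3, 3, 4, 5, 5, 6, 7
  R[8]: 1, 2, 2, 3, 4, 4, 5, 6, 6, 7, 8
  R[9]: 1, 2, 3, 4, 5, 5, 6, 7, 7, 8, 9
  R[10]: 1, 2, 3, 4, 5, 5, 6, 7, 8, 9, 10
  R[11]: 1, 2, 3, 4, 5, 6, 7, 8, 9, 10, 11

second differences of R give the permutation w = (7, 1, 8, 10, 5, 11, 2, 4, 3, 9, 6).

Rothe diagram D(w) (27 cells), 8 SE-corners (essential conditions):

[(1, 6, 0), (4, 6, 1), (4, 9, 3), (6, 4, 1), (6, 6, 2), (6, 9, 4), (8, 3, 2), (10, 6, 5)]


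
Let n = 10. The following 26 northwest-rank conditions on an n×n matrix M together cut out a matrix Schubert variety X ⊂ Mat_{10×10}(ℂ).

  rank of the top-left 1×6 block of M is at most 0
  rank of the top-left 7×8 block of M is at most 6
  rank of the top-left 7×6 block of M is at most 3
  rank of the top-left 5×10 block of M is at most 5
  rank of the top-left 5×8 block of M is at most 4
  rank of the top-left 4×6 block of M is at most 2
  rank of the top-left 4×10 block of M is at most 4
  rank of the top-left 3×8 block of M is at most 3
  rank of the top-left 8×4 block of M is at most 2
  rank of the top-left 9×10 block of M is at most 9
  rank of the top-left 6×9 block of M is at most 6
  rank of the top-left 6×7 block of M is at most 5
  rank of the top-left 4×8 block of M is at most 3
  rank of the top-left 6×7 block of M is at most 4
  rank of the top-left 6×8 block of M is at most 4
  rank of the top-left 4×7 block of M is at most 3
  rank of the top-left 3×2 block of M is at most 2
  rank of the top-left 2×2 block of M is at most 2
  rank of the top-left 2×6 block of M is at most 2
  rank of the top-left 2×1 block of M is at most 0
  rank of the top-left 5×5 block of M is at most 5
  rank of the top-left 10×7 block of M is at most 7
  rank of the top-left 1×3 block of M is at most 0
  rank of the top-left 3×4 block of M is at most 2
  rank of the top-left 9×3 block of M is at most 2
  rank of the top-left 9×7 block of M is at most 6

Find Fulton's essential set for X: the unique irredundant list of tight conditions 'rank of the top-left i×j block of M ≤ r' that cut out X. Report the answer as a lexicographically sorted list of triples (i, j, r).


Propagating the 26 rank bounds to every northwest block:

  row 1: 0  0  0  0  0  0  1  1  1  1
  row 2: 0  1  1  1  1  1  2  2  2  2
  row 3: 1  2  2  2  2  2  3  3  3  3
  row 4: 1  2  2  2  2  2  3  3  4  4
  row 5: 1  2  2  2  3  3  4  4  5  5
  row 6: 1  2  2  2  3  3  4  4  5  6
  row 7: 1  2  2  2  3  3  4  5  6  7
  row 8: 1  2  2  2  3  4  5  6  7  8
  row 9: 1  2  2  3  4  5  6  7  8  9
  row 10: 1  2  3  4  5  6  7  8  9  10

hence w(1..10) = (7, 2, 1, 9, 5, 10, 8, 6, 4, 3).

8 SE-corners of the 24-cell Rothe diagram give Ess(w):

[(1, 6, 0), (2, 1, 0), (4, 6, 2), (4, 8, 3), (6, 8, 4), (7, 6, 3), (8, 4, 2), (9, 3, 2)]


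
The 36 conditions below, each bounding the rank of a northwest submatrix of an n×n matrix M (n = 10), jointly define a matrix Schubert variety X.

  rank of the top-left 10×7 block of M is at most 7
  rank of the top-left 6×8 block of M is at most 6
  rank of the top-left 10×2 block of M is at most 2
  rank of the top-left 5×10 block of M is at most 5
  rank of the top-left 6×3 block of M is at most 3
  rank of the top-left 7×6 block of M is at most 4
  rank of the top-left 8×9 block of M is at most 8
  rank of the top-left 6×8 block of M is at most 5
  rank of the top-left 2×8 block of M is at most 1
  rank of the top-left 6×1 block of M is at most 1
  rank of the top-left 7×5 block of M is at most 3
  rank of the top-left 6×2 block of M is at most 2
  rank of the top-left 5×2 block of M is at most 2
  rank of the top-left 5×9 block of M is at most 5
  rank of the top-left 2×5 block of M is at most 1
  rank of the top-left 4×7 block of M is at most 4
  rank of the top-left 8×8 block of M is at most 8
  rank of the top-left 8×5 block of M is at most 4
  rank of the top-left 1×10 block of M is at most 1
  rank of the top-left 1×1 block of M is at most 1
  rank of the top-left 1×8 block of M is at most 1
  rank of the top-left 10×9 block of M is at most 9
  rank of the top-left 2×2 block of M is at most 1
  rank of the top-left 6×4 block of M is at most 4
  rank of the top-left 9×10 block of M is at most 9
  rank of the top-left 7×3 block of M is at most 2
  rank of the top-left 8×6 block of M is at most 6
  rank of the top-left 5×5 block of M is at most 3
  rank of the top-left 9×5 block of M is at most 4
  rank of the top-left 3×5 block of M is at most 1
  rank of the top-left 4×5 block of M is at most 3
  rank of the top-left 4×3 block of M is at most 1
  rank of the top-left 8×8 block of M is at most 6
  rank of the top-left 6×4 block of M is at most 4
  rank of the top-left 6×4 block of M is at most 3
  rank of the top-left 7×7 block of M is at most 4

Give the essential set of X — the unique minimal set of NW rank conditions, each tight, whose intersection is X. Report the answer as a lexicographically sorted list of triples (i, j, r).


Recovering R(i,j) via the rank-extension bound from the 36 conditions:

  row 1: 1 1 1 1 1 1 1 1 1 1
  row 2: 1 1 1 1 1 1 1 1 2 2
  row 3: 1 1 1 1 1 2 2 2 3 3
  row 4: 1 1 1 2 2 3 3 3 4 4
  row 5: 1 2 2 3 3 4 4 4 5 5
  row 6: 1 2 2 3 3 4 4 5 6 6
  row 7: 1 2 2 3 3 4 4 5 6 7
  row 8: 1 2 3 4 4 5 5 6 7 8
  row 9: 1 2 3 4 4 5 6 7 8 9
  row 10: 1 2 3 4 5 6 7 8 9 10

giving w = (1, 9, 6, 4, 2, 8, 10, 3, 7, 5) via Δ²R.

|D(w)|=20, |Ess(w)|=7:

[(2, 8, 1), (3, 5, 1), (4, 3, 1), (7, 3, 2), (7, 5, 3), (7, 7, 4), (9, 5, 4)]


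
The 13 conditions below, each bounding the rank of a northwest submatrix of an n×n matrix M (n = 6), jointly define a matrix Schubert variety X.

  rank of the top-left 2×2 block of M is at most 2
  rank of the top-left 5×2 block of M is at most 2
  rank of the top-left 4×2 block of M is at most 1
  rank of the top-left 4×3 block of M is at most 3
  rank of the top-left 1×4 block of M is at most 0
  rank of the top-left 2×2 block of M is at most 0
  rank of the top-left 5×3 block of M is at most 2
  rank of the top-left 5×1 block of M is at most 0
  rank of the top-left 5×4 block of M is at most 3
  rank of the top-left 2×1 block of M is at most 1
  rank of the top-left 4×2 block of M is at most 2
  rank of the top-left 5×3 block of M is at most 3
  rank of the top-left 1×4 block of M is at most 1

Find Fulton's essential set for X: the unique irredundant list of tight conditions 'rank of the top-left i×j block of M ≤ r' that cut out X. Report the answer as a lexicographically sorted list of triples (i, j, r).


Computing R[i][j] = min implied NW-rank bound (n=6, 13 conditions):

  i=1: 0 0 0 0 1 1
  i=2: 0 0 1 1 2 2
  i=3: 0 1 2 2 3 3
  i=4: 0 1 2 3 4 4
  i=5: 0 1 2 3 4 5
  i=6: 1 2 3 4 5 6

reading off 1-entries of Δ²R: w = (5, 3, 2, 4, 6, 1).

|D(w)|=9, |Ess(w)|=3:

[(1, 4, 0), (2, 2, 0), (5, 1, 0)]


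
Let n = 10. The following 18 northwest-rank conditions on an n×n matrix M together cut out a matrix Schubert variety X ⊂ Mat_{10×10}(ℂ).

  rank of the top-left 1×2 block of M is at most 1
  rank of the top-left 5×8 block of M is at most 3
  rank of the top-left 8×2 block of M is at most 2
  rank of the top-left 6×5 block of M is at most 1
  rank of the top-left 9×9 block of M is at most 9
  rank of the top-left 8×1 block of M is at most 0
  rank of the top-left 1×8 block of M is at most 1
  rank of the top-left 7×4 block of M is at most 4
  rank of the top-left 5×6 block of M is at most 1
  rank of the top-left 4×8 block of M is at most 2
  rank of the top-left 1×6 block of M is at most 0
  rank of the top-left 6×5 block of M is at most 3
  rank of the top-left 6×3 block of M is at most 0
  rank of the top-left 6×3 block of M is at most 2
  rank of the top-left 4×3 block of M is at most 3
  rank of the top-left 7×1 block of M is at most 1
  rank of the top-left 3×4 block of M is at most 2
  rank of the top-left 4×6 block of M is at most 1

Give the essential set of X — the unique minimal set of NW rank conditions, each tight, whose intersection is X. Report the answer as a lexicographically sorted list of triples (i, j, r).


Rank table r_w(10×10) implied by the 18 constraints:

  row 1: 0 | 0 | 0 | 0 | 0 | 0 | 1 | 1 | 1 | 1
  row 2: 0 | 0 | 0 | 1 | 1 | 1 | 2 | 2 | 2 | 2
  row 3: 0 | 0 | 0 | 1 | 1 | 1 | 2 | 2 | 3 | 3
  row 4: 0 | 0 | 0 | 1 | 1 | 1 | 2 | 2 | 3 | 4
  row 5: 0 | 0 | 0 | 1 | 1 | 1 | 2 | 3 | 4 | 5
  row 6: 0 | 0 | 0 | 1 | 1 | 2 | 3 | 4 | 5 | 6
  row 7: 0 | 1 | 1 | 2 | 2 | 3 | 4 | 5 | 6 | 7
  row 8: 0 | 1 | 2 | 3 | 3 | 4 | 5 | 6 | 7 | 8
  row 9: 1 | 2 | 3 | 4 | 4 | 5 | 6 | 7 | 8 | 9
  row 10: 1 | 2 | 3 | 4 | 5 | 6 | 7 | 8 | 9 | 10

second differences of R give the permutation w = (7, 4, 9, 10, 8, 6, 2, 3, 1, 5).

D(w) has 32 cells with 6 SE-corners; essential set:

[(1, 6, 0), (4, 8, 2), (5, 6, 1), (6, 3, 0), (6, 5, 1), (8, 1, 0)]


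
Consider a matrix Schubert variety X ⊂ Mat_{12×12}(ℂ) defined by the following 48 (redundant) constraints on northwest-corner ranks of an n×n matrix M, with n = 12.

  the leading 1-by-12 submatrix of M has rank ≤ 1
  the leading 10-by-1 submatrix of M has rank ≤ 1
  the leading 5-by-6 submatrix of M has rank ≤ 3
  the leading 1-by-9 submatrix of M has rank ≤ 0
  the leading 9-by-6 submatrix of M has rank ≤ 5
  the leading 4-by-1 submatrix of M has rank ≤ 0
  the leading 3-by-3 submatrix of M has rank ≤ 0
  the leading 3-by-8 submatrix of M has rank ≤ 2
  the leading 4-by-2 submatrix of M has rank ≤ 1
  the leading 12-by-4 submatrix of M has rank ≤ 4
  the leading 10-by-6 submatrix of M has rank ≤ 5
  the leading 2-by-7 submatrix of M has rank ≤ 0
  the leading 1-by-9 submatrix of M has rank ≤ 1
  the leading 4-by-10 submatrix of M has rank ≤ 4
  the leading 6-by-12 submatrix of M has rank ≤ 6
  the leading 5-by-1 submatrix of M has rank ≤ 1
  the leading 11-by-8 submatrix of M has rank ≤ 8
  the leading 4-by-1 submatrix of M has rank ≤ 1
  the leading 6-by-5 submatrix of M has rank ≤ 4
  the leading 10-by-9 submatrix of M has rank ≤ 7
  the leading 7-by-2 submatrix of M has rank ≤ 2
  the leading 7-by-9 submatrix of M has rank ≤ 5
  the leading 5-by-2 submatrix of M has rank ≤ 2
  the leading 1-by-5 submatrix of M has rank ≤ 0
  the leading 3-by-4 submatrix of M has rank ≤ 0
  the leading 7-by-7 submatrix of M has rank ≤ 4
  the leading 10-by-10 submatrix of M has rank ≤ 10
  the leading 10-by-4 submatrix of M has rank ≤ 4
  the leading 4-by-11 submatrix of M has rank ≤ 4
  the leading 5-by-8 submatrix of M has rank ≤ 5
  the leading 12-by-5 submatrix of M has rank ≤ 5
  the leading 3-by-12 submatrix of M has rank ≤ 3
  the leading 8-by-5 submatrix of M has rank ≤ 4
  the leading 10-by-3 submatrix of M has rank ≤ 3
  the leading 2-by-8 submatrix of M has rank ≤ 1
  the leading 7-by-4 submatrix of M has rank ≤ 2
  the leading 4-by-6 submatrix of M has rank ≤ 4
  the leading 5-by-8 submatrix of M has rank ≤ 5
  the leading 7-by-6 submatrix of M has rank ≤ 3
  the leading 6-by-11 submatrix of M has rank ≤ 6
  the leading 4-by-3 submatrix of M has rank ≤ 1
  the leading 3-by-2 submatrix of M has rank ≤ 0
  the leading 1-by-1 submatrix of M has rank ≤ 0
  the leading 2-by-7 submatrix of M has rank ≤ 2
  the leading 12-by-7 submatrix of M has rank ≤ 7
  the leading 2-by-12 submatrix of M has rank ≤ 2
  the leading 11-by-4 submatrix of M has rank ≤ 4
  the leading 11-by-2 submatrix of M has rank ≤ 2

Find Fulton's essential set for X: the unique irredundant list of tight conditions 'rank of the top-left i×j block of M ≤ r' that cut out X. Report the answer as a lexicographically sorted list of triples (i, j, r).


Rank table r_w(12×12) implied by the 48 constraints:

  row 1: 0 | 0 | 0 | 0 | 0 | 0 | 0 | 0 | 0 | 1 | 1 | 1
  row 2: 0 | 0 | 0 | 0 | 0 | 0 | 0 | 1 | 1 | 2 | 2 | 2
  row 3: 0 | 0 | 0 | 0 | 1 | 1 | 1 | 2 | 2 | 3 | 3 | 3
  row 4: 0 | 1 | 1 | 1 | 2 | 2 | 2 | 3 | 3 | 4 | 4 | 4
  row 5: 1 | 2 | 2 | 2 | 3 | 3 | 3 | 4 | 4 | 5 | 5 | 5
  row 6: 1 | 2 | 2 | 2 | 3 | 3 | 4 | 5 | 5 | 6 | 6 | 6
  row 7: 1 | 2 | 2 | 2 | 3 | 3 | 4 | 5 | 5 | 6 | 7 | 7
  row 8: 1 | 2 | 3 | 3 | 4 | 4 | 5 | 6 | 6 | 7 | 8 | 8
  row 9: 1 | 2 | 3 | 4 | 5 | 5 | 6 | 7 | 7 | 8 | 9 | 9
  row 10: 1 | 2 | 3 | 4 | 5 | 5 | 6 | 7 | 7 | 8 | 9 | 10
  row 11: 1 | 2 | 3 | 4 | 5 | 6 | 7 | 8 | 8 | 9 | 10 | 11
  row 12: 1 | 2 | 3 | 4 | 5 | 6 | 7 | 8 | 9 | 10 | 11 | 12

second differences of R give the permutation w = (10, 8, 5, 2, 1, 7, 11, 3, 4, 12, 6, 9).

ℓ(w)=30; the 9 essential cells (i,j,r):

[(1, 9, 0), (2, 7, 0), (3, 4, 0), (4, 1, 0), (7, 4, 2), (7, 6, 3), (7, 9, 5), (10, 6, 5), (10, 9, 7)]


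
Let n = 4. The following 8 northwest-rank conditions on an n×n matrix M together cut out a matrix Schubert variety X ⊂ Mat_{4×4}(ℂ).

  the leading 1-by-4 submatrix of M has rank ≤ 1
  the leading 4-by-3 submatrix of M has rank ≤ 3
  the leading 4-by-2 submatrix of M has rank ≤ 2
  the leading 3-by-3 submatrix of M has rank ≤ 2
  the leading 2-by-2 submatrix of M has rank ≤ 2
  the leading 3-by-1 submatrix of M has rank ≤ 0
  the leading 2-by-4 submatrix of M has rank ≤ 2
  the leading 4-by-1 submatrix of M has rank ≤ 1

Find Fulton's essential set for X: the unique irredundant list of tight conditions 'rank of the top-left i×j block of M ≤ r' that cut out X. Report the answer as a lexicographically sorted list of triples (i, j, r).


Reconstructing r_w from the 8 given conditions:

  i=1: 0, 1, 1, 1
  i=2: 0, 1, 2, 2
  i=3: 0, 1, 2, 3
  i=4: 1, 2, 3, 4

second differences of R give the permutation w = (2, 3, 4, 1).

|D(w)|=3, |Ess(w)|=1:

[(3, 1, 0)]


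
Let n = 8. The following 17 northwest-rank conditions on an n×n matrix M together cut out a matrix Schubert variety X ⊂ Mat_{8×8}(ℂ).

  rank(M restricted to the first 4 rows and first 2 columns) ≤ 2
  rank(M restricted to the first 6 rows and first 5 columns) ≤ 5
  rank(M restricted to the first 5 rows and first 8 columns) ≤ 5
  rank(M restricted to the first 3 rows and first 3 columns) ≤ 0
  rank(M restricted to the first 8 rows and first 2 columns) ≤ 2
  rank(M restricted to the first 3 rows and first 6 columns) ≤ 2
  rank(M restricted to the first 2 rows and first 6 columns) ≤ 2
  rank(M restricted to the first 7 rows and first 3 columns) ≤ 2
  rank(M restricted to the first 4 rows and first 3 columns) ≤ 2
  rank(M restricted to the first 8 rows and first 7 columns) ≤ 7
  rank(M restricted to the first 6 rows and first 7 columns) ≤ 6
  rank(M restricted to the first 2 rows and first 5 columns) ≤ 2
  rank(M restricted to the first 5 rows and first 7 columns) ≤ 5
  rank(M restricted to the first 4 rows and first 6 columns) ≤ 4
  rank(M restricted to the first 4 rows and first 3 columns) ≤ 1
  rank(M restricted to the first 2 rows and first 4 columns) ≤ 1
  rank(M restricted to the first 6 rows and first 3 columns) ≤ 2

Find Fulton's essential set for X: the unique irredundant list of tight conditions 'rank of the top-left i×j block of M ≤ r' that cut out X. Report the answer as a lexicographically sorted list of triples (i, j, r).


Rank table r_w(8×8) implied by the 17 constraints:

  row 1: 0  0  0  1  1  1  1  1
  row 2: 0  0  0  1  2  2  2  2
  row 3: 0  0  0  1  2  2  3  3
  row 4: 1  1  1  2  3  3  4  4
  row 5: 1  2  2  3  4  4  5  5
  row 6: 1  2  2  3  4  5  6  6
  row 7: 1  2  2  3  4  5  6  7
  row 8: 1  2  3  4  5  6  7  8

giving w = (4, 5, 7, 1, 2, 6, 8, 3) via Δ²R.

3 SE-corners of the 12-cell Rothe diagram give Ess(w):

[(3, 3, 0), (3, 6, 2), (7, 3, 2)]


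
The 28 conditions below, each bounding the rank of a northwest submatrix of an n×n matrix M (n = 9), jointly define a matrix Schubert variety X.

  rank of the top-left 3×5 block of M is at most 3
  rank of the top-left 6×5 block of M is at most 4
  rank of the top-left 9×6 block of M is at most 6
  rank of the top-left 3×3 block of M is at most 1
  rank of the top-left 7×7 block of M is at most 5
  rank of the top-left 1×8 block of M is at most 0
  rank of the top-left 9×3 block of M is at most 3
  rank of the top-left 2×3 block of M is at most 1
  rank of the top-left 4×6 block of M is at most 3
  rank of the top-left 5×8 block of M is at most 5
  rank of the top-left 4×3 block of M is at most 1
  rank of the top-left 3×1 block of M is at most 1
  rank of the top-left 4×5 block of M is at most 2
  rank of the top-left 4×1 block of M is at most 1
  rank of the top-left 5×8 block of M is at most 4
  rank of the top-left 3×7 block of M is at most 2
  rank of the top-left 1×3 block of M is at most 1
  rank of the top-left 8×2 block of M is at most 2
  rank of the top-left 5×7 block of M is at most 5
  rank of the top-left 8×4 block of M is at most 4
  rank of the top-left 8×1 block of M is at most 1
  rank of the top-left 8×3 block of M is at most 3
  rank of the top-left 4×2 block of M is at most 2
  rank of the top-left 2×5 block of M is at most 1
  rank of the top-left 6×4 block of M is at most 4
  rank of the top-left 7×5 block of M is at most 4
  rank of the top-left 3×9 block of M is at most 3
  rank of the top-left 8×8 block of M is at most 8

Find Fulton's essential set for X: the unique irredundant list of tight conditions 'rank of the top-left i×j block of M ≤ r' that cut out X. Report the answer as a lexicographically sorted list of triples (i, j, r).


Computing R[i][j] = min implied NW-rank bound (n=9, 28 conditions):

  row 1: 0 0 0 0 0 0 0 0 1
  row 2: 1 1 1 1 1 1 1 1 2
  row 3: 1 1 1 2 2 2 2 2 3
  row 4: 1 1 1 2 2 3 3 3 4
  row 5: 1 2 2 3 3 4 4 4 5
  row 6: 1 2 3 4 4 5 5 5 6
  row 7: 1 2 3 4 4 5 5 6 7
  row 8: 1 2 3 4 5 6 6 7 8
  row 9: 1 2 3 4 5 6 7 8 9

second differences of R give the permutation w = (9, 1, 4, 6, 2, 3, 8, 5, 7).

Rothe diagram D(w) (15 cells), 5 SE-corners (essential conditions):

[(1, 8, 0), (4, 3, 1), (4, 5, 2), (7, 5, 4), (7, 7, 5)]


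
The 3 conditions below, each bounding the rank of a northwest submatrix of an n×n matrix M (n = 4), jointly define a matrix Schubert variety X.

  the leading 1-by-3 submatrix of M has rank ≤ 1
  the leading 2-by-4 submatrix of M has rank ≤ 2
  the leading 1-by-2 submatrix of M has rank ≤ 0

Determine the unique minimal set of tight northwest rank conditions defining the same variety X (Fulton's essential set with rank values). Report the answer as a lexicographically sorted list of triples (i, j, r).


Propagating the 3 rank bounds to every northwest block:

  row 1: 0  0  1  1
  row 2: 1  1  2  2
  row 3: 1  2  3  3
  row 4: 1  2  3  4

giving w = (3, 1, 2, 4) via Δ²R.

D(w) has 2 cells with 1 SE-corner; essential set:

[(1, 2, 0)]


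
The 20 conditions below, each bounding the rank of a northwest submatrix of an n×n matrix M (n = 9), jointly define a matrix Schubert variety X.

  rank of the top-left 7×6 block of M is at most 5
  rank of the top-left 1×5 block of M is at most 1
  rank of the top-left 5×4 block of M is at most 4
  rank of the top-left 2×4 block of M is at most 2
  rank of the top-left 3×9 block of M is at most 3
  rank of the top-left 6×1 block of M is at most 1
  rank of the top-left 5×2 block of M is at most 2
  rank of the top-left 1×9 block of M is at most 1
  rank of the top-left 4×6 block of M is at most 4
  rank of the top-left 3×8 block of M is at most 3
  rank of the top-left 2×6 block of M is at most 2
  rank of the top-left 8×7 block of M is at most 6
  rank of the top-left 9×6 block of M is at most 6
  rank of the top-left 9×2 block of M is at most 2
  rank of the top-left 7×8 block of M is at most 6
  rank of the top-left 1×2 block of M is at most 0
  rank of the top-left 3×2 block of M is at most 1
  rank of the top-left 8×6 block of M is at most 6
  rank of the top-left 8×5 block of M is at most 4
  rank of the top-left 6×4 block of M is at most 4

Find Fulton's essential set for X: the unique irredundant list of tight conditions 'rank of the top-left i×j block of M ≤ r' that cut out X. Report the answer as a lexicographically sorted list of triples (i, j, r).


Computing R[i][j] = min implied NW-rank bound (n=9, 20 conditions):

  R[1]: 0, 0, 1, 1, 1, 1, 1, 1, 1
  R[2]: 1, 1, 2, 2, 2, 2, 2, 2, 2
  R[3]: 1, 1, 2, 3, 3, 3, 3, 3, 3
  R[4]: 1, 2, 3, 4, 4, 4, 4, 4, 4
  R[5]: 1, 2, 3, 4, 4, 5, 5, 5, 5
  R[6]: 1, 2, 3, 4, 4, 5, 6, 6, 6
  R[7]: 1, 2, 3, 4, 4, 5, 6, 6, 7
  R[8]: 1, 2, 3, 4, 4, 5, 6, 7, 8
  R[9]: 1, 2, 3, 4, 5, 6, 7, 8, 9

so w = (3, 1, 4, 2, 6, 7, 9, 8, 5).

|D(w)|=8, |Ess(w)|=4:

[(1, 2, 0), (3, 2, 1), (7, 8, 6), (8, 5, 4)]


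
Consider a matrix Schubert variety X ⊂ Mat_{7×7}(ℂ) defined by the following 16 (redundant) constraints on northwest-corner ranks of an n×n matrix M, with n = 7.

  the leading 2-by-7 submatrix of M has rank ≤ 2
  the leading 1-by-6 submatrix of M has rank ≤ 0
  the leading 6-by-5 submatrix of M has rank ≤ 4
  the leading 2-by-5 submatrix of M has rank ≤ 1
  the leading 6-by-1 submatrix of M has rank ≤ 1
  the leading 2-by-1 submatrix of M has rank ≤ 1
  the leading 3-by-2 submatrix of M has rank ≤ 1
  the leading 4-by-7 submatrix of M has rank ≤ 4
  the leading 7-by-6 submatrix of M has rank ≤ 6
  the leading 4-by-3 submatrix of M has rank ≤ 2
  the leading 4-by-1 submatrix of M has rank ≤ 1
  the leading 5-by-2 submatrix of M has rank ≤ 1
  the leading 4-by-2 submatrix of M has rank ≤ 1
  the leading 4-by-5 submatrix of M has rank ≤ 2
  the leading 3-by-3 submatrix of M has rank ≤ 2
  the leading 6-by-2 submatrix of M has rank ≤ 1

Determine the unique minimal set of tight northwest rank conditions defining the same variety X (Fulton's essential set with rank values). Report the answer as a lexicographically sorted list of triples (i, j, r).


The tightest implied rank at each (i,j), from the 16 conditions:

  i=1: 0, 0, 0, 0, 0, 0, 1
  i=2: 1, 1, 1, 1, 1, 1, 2
  i=3: 1, 1, 2, 2, 2, 2, 3
  i=4: 1, 1, 2, 2, 2, 3, 4
  i=5: 1, 1, 2, 3, 3, 4, 5
  i=6: 1, 1, 2, 3, 4, 5, 6
  i=7: 1, 2, 3, 4, 5, 6, 7

hence w(1..7) = (7, 1, 3, 6, 4, 5, 2).

|D(w)|=12, |Ess(w)|=3:

[(1, 6, 0), (4, 5, 2), (6, 2, 1)]


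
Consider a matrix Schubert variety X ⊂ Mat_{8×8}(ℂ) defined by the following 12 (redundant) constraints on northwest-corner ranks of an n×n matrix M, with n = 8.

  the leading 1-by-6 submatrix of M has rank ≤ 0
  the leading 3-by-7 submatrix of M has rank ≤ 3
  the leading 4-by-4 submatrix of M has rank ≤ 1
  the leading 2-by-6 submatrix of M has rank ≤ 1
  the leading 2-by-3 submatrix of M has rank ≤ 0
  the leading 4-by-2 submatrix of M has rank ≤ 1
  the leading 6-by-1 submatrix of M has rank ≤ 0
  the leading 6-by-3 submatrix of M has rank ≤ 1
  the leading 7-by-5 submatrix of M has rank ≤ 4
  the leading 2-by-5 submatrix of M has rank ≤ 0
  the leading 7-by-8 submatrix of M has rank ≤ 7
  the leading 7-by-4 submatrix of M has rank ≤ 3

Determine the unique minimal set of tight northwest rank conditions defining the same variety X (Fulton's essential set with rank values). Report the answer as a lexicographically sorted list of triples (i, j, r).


Propagating the 12 rank bounds to every northwest block:

  i=1: 0 | 0 | 0 | 0 | 0 | 0 | 1 | 1
  i=2: 0 | 0 | 0 | 0 | 0 | 1 | 2 | 2
  i=3: 0 | 1 | 1 | 1 | 1 | 2 | 3 | 3
  i=4: 0 | 1 | 1 | 1 | 2 | 3 | 4 | 4
  i=5: 0 | 1 | 1 | 2 | 3 | 4 | 5 | 5
  i=6: 0 | 1 | 1 | 2 | 3 | 4 | 5 | 6
  i=7: 1 | 2 | 2 | 3 | 4 | 5 | 6 | 7
  i=8: 1 | 2 | 3 | 4 | 5 | 6 | 7 | 8

the unique w with this rank table is (7, 6, 2, 5, 4, 8, 1, 3).

D(w) has 19 cells with 5 SE-corners; essential set:

[(1, 6, 0), (2, 5, 0), (4, 4, 1), (6, 1, 0), (6, 3, 1)]


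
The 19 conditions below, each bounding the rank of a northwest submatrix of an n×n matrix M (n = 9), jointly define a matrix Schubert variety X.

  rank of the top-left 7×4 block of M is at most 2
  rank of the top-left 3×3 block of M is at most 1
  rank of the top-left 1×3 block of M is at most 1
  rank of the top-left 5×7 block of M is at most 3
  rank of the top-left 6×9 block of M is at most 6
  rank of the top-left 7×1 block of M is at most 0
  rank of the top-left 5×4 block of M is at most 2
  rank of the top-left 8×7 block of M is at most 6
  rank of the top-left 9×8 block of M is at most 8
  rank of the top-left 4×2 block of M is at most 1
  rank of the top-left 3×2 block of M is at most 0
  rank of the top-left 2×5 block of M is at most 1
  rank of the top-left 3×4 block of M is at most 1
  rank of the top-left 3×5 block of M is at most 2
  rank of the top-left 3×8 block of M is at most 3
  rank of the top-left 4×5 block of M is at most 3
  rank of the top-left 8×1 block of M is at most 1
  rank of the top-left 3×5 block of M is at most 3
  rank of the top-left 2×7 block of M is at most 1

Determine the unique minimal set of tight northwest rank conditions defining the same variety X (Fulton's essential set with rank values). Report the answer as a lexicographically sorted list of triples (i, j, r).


Reconstructing r_w from the 19 given conditions:

  R[1]: 0, 0, 1, 1, 1, 1, 1, 1, 1
  R[2]: 0, 0, 1, 1, 1, 1, 1, 2, 2
  R[3]: 0, 0, 1, 1, 2, 2, 2, 3, 3
  R[4]: 0, 1, 2, 2, 3, 3, 3, 4, 4
  R[5]: 0, 1, 2, 2, 3, 3, 3, 4, 5
  R[6]: 0, 1, 2, 2, 3, 4, 4, 5, 6
  R[7]: 0, 1, 2, 2, 3, 4, 5, 6, 7
  R[8]: 1, 2, 3, 3, 4, 5, 6, 7, 8
  R[9]: 1, 2, 3, 4, 5, 6, 7, 8, 9

second differences of R give the permutation w = (3, 8, 5, 2, 9, 6, 7, 1, 4).

|D(w)|=20, |Ess(w)|=6:

[(2, 7, 1), (3, 2, 0), (3, 4, 1), (5, 7, 3), (7, 1, 0), (7, 4, 2)]


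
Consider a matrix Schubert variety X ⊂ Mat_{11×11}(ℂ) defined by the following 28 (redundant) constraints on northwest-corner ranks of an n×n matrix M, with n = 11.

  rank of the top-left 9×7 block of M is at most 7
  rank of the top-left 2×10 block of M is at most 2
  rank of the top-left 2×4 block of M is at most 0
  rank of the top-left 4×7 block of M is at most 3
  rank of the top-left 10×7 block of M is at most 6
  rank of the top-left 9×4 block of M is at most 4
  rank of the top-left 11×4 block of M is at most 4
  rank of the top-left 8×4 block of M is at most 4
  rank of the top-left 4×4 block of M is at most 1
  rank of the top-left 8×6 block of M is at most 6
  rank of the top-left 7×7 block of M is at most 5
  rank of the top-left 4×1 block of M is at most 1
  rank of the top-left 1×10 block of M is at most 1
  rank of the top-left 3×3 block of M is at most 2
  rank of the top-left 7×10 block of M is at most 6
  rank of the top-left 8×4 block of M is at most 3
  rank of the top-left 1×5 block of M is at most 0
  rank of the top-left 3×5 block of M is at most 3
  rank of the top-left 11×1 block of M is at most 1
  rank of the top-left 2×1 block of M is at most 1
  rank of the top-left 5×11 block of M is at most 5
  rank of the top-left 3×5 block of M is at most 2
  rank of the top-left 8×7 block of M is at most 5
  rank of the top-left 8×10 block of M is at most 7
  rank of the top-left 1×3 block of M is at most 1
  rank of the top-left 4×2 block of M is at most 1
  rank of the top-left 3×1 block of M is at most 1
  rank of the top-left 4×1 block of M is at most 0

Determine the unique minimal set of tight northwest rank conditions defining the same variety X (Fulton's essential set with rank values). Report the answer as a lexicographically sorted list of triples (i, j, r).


Computing R[i][j] = min implied NW-rank bound (n=11, 28 conditions):

  0  0  0  0  0  1  1  1  1  1  1
  0  0  0  0  1  2  2  2  2  2  2
  0  1  1  1  2  3  3  3  3  3  3
  0  1  1  1  2  3  3  4  4  4  4
  1  2  2  2  3  4  4  5  5  5  5
  1  2  3  3  4  5  5  6  6  6  6
  1  2  3  3  4  5  5  6  6  6  7
  1  2  3  3  4  5  5  6  7  7  8
  1  2  3  4  5  6  6  7  8  8  9
  1  2  3  4  5  6  6  7  8  9  10
  1  2  3  4  5  6  7  8  9  10  11

hence w(1..11) = (6, 5, 2, 8, 1, 3, 11, 9, 4, 10, 7).

ℓ(w)=21; the 9 essential cells (i,j,r):

[(1, 5, 0), (2, 4, 0), (4, 1, 0), (4, 4, 1), (4, 7, 3), (7, 10, 6), (8, 4, 3), (8, 7, 5), (10, 7, 6)]
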